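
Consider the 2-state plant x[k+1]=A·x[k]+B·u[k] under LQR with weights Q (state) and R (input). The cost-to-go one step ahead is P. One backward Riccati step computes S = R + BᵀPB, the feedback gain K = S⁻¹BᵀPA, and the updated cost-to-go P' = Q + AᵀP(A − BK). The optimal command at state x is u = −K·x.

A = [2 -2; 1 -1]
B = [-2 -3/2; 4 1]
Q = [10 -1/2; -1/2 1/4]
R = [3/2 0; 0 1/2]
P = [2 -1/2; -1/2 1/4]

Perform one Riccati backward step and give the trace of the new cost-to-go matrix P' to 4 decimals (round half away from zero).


BᵀP = [-6.0000 2.0000; -3.5000 1.0000]
S = R + BᵀPB = [3/2 0; 0 1/2] + [20.0000 11.0000; 11.0000 6.2500] = [21.5000 11.0000; 11.0000 6.7500]
BᵀPA = [-10.0000 10.0000; -6.0000 6.0000]
K = S⁻¹·BᵀPA = [-0.0622 0.0622; -0.7876 0.7876]
A−BK = [0.6943 -0.6943; 2.0363 -2.0363]
AᵀP(A−BK) = [0.9028 -0.9028; -0.9028 0.9028]
P' = Q + AᵀP(A−BK) = [10.9028 -1.4028; -1.4028 1.1528]
tr(P') = 12.0557

12.0557


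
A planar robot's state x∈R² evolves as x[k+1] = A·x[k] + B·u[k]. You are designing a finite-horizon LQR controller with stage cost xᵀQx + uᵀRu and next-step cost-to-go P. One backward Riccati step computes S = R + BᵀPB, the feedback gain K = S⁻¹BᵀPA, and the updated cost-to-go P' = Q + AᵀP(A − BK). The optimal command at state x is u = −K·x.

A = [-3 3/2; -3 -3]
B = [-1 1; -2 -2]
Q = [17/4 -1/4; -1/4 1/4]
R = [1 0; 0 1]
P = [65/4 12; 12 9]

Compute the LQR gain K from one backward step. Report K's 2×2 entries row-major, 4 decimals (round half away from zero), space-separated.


2.0618 0.2094 0.1007 0.4267

BᵀP = [-40.2500 -30.0000; -7.7500 -6.0000]
S = R + BᵀPB = [1 0; 0 1] + [100.2500 19.7500; 19.7500 4.2500] = [101.2500 19.7500; 19.7500 5.2500]
BᵀPA = [210.7500 29.6250; 41.2500 6.3750]
K = S⁻¹·BᵀPA = [2.0618 0.2094; 0.1007 0.4267]
A−BK = [-1.0389 1.2827; 1.3251 -1.7279]
AᵀP(A−BK) = [4.5636 0.1511; 0.1511 0.6400]
P' = Q + AᵀP(A−BK) = [8.8136 -0.0989; -0.0989 0.8900]
tr(P') = 9.7036


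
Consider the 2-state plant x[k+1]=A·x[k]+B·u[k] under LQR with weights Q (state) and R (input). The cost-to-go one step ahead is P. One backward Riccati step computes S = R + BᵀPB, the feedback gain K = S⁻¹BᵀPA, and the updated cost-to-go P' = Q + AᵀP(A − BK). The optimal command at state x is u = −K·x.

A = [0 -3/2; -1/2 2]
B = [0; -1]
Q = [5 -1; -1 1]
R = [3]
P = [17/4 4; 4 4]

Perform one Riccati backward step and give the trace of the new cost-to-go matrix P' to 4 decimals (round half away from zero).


BᵀP = [-4.0000 -4.0000]
S = R + BᵀPB = [3] + [4.0000] = [7.0000]
BᵀPA = [2.0000 -2.0000]
K = S⁻¹·BᵀPA = [0.2857 -0.2857]
A−BK = [0.0000 -1.5000; -0.2143 1.7143]
AᵀP(A−BK) = [0.4286 -0.4286; -0.4286 0.9911]
P' = Q + AᵀP(A−BK) = [5.4286 -1.4286; -1.4286 1.9911]
tr(P') = 7.4196

7.4196


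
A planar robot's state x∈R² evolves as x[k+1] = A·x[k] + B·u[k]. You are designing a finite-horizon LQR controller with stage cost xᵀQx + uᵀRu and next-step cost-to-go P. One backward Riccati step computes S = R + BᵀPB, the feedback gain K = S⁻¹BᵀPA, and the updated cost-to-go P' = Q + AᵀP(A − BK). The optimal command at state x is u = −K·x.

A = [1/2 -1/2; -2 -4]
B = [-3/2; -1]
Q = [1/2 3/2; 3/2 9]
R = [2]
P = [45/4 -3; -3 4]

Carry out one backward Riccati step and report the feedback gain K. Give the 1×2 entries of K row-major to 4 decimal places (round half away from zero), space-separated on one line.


BᵀP = [-13.8750 0.5000]
S = R + BᵀPB = [2] + [20.3125] = [22.3125]
BᵀPA = [-7.9375 4.9375]
K = S⁻¹·BᵀPA = [-0.3557 0.2213]
A−BK = [-0.0336 -0.1681; -2.3557 -3.7787]
AᵀP(A−BK) = [21.9888 33.9440; 33.9440 53.7199]
P' = Q + AᵀP(A−BK) = [22.4888 35.4440; 35.4440 62.7199]
tr(P') = 85.2087

-0.3557 0.2213


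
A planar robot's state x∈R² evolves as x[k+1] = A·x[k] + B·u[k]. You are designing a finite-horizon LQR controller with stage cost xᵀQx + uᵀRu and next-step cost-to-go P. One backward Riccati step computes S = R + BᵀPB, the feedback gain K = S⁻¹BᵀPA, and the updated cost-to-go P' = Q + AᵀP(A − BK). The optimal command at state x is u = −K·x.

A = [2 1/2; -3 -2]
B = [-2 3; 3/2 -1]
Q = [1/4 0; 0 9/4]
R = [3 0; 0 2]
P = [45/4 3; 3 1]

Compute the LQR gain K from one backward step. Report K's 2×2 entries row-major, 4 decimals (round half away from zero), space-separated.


BᵀP = [-18.0000 -4.5000; 30.7500 8.0000]
S = R + BᵀPB = [3 0; 0 2] + [29.2500 -49.5000; -49.5000 84.2500] = [32.2500 -49.5000; -49.5000 86.2500]
BᵀPA = [-22.5000 0.0000; 37.5000 -0.6250]
K = S⁻¹·BᵀPA = [-0.2547 -0.0934; 0.2886 -0.0608]
A−BK = [0.6248 0.4958; -2.3294 -1.9208]
AᵀP(A−BK) = [1.4465 0.9304; 0.9304 0.7745]
P' = Q + AᵀP(A−BK) = [1.6965 0.9304; 0.9304 3.0245]
tr(P') = 4.7210

-0.2547 -0.0934 0.2886 -0.0608


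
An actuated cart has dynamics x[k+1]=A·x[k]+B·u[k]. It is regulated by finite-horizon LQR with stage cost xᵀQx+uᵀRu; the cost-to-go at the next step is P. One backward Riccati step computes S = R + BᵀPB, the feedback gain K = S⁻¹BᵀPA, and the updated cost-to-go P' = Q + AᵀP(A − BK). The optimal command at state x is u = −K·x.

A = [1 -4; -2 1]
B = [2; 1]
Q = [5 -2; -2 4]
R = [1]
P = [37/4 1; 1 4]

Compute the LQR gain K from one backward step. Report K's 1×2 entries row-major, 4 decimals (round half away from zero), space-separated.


BᵀP = [19.5000 6.0000]
S = R + BᵀPB = [1] + [45.0000] = [46.0000]
BᵀPA = [7.5000 -72.0000]
K = S⁻¹·BᵀPA = [0.1630 -1.5652]
A−BK = [0.6739 -0.8696; -2.1630 2.5652]
AᵀP(A−BK) = [20.0272 -24.2609; -24.2609 31.3043]
P' = Q + AᵀP(A−BK) = [25.0272 -26.2609; -26.2609 35.3043]
tr(P') = 60.3315

0.1630 -1.5652


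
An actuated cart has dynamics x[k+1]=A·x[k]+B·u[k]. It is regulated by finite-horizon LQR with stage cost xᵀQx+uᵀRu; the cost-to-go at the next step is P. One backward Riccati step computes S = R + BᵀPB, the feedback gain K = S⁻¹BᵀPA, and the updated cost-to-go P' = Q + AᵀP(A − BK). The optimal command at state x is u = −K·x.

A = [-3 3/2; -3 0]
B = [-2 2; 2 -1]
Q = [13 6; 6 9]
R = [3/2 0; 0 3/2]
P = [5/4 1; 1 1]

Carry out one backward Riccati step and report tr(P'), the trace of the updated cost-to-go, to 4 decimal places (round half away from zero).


45.3528

BᵀP = [-0.5000 0.0000; 1.5000 1.0000]
S = R + BᵀPB = [3/2 0; 0 3/2] + [1.0000 -1.0000; -1.0000 2.0000] = [2.5000 -1.0000; -1.0000 3.5000]
BᵀPA = [1.5000 -0.7500; -7.5000 2.2500]
K = S⁻¹·BᵀPA = [-0.2903 -0.0484; -2.2258 0.6290]
A−BK = [0.8710 0.1452; -4.6452 0.7258]
AᵀP(A−BK) = [21.9919 -5.3347; -5.3347 1.3609]
P' = Q + AᵀP(A−BK) = [34.9919 0.6653; 0.6653 10.3609]
tr(P') = 45.3528


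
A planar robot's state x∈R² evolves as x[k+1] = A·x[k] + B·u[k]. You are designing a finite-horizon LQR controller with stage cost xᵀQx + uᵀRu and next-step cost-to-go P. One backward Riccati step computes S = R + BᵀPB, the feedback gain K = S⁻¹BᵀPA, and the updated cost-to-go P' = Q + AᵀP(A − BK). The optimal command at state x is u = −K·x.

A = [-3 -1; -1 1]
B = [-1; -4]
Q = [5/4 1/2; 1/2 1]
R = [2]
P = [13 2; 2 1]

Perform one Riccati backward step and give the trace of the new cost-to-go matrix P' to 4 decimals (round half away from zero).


36.1649

BᵀP = [-21.0000 -6.0000]
S = R + BᵀPB = [2] + [45.0000] = [47.0000]
BᵀPA = [69.0000 15.0000]
K = S⁻¹·BᵀPA = [1.4681 0.3191]
A−BK = [-1.5319 -0.6809; 4.8723 2.2766]
AᵀP(A−BK) = [28.7021 11.9787; 11.9787 5.2128]
P' = Q + AᵀP(A−BK) = [29.9521 12.4787; 12.4787 6.2128]
tr(P') = 36.1649


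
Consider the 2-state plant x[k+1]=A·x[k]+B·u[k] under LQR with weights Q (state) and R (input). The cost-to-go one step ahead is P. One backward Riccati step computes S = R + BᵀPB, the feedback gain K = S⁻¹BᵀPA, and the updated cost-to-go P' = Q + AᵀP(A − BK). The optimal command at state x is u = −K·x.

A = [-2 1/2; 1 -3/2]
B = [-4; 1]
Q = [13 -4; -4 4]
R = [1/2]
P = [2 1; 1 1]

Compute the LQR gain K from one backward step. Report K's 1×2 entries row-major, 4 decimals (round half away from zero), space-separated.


0.4314 0.0392

BᵀP = [-7.0000 -3.0000]
S = R + BᵀPB = [1/2] + [25.0000] = [25.5000]
BᵀPA = [11.0000 1.0000]
K = S⁻¹·BᵀPA = [0.4314 0.0392]
A−BK = [-0.2745 0.6569; 0.5686 -1.5392]
AᵀP(A−BK) = [0.2549 -0.4314; -0.4314 1.2108]
P' = Q + AᵀP(A−BK) = [13.2549 -4.4314; -4.4314 5.2108]
tr(P') = 18.4657


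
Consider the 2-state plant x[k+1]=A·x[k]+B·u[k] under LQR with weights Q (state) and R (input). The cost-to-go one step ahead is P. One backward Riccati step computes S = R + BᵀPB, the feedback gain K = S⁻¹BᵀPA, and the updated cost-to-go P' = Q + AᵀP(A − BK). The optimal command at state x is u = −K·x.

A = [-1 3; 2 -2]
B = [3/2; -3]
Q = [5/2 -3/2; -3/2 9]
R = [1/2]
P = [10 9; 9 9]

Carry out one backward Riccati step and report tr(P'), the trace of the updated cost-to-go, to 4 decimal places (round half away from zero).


BᵀP = [-12.0000 -13.5000]
S = R + BᵀPB = [1/2] + [22.5000] = [23.0000]
BᵀPA = [-15.0000 -9.0000]
K = S⁻¹·BᵀPA = [-0.6522 -0.3913]
A−BK = [-0.0217 3.5870; 0.0435 -3.1739]
AᵀP(A−BK) = [0.2174 0.1304; 0.1304 14.4783]
P' = Q + AᵀP(A−BK) = [2.7174 -1.3696; -1.3696 23.4783]
tr(P') = 26.1957

26.1957


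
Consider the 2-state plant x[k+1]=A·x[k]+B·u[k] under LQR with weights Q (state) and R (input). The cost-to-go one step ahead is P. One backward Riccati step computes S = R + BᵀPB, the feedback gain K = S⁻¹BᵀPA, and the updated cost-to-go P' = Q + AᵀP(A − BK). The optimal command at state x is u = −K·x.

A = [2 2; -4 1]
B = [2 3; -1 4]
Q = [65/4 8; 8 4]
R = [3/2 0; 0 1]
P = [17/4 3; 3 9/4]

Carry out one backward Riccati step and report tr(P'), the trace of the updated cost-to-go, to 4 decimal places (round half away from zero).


BᵀP = [5.5000 3.7500; 24.7500 18.0000]
S = R + BᵀPB = [3/2 0; 0 1] + [7.2500 31.5000; 31.5000 146.2500] = [8.7500 31.5000; 31.5000 147.2500]
BᵀPA = [-4.0000 14.7500; -22.5000 67.5000]
K = S⁻¹·BᵀPA = [0.4043 0.1543; -0.2393 0.4254]
A−BK = [1.9093 0.4153; -2.6385 -0.5474]
AᵀP(A−BK) = [1.2332 0.1886; 0.1886 0.2599]
P' = Q + AᵀP(A−BK) = [17.4832 8.1886; 8.1886 4.2599]
tr(P') = 21.7430

21.7430


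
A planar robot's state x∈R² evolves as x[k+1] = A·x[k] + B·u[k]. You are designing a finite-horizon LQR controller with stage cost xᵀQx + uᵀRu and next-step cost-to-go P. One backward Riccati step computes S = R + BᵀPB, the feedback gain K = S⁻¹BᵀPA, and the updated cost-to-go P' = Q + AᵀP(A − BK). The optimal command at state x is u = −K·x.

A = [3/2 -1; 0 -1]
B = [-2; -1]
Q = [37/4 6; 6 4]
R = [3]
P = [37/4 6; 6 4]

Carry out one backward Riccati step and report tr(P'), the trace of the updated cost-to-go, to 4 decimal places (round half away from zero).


BᵀP = [-24.5000 -16.0000]
S = R + BᵀPB = [3] + [65.0000] = [68.0000]
BᵀPA = [-36.7500 40.5000]
K = S⁻¹·BᵀPA = [-0.5404 0.5956]
A−BK = [0.4191 0.1912; -0.5404 -0.4044]
AᵀP(A−BK) = [0.9513 -0.9871; -0.9871 1.1287]
P' = Q + AᵀP(A−BK) = [10.2013 5.0129; 5.0129 5.1287]
tr(P') = 15.3300

15.3300


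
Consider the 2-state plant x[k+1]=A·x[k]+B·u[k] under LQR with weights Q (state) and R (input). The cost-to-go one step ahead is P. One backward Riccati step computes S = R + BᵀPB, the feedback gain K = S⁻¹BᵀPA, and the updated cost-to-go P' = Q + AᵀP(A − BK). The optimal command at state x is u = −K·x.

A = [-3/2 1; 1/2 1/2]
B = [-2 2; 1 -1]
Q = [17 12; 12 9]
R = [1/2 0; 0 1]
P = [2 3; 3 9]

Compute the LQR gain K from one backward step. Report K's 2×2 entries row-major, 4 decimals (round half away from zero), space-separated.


0.3750 0.0625 -0.1875 -0.0313

BᵀP = [-1.0000 3.0000; 1.0000 -3.0000]
S = R + BᵀPB = [1/2 0; 0 1] + [5.0000 -5.0000; -5.0000 5.0000] = [5.5000 -5.0000; -5.0000 6.0000]
BᵀPA = [3.0000 0.5000; -3.0000 -0.5000]
K = S⁻¹·BᵀPA = [0.3750 0.0625; -0.1875 -0.0313]
A−BK = [-0.3750 1.1875; -0.0625 0.4063]
AᵀP(A−BK) = [0.5625 -1.7813; -1.7813 7.2031]
P' = Q + AᵀP(A−BK) = [17.5625 10.2188; 10.2188 16.2031]
tr(P') = 33.7656


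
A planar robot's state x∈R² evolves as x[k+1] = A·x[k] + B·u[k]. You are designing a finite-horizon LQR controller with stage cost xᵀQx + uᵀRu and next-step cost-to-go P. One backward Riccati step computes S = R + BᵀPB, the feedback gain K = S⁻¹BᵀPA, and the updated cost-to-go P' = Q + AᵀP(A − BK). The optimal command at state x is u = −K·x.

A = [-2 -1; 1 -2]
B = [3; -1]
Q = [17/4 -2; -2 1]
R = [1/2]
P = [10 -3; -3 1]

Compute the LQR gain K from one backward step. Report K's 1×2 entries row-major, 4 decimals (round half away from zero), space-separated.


-0.6941 -0.1187

BᵀP = [33.0000 -10.0000]
S = R + BᵀPB = [1/2] + [109.0000] = [109.5000]
BᵀPA = [-76.0000 -13.0000]
K = S⁻¹·BᵀPA = [-0.6941 -0.1187]
A−BK = [0.0822 -0.6438; 0.3059 -2.1187]
AᵀP(A−BK) = [0.2511 -0.0228; -0.0228 0.4566]
P' = Q + AᵀP(A−BK) = [4.5011 -2.0228; -2.0228 1.4566]
tr(P') = 5.9578


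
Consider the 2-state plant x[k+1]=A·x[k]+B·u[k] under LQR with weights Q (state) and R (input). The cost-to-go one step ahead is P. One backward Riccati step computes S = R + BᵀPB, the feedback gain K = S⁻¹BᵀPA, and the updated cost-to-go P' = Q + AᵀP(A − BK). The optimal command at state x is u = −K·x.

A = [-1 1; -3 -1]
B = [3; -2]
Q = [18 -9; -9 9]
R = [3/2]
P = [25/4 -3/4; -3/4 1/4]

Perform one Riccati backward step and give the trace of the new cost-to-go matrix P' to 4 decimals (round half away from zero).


29.0664

BᵀP = [20.2500 -2.7500]
S = R + BᵀPB = [3/2] + [66.2500] = [67.7500]
BᵀPA = [-12.0000 23.0000]
K = S⁻¹·BᵀPA = [-0.1771 0.3395]
A−BK = [-0.4686 -0.0185; -3.3542 -0.3210]
AᵀP(A−BK) = [1.8745 0.0738; 0.0738 0.1919]
P' = Q + AᵀP(A−BK) = [19.8745 -8.9262; -8.9262 9.1919]
tr(P') = 29.0664


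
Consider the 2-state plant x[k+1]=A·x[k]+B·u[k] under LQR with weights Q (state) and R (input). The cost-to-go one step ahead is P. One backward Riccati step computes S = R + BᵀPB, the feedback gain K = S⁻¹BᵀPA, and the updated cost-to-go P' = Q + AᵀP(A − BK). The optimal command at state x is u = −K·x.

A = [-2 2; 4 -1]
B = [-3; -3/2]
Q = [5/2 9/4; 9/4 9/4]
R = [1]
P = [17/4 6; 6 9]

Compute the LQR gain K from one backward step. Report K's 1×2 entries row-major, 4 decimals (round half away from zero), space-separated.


BᵀP = [-21.7500 -31.5000]
S = R + BᵀPB = [1] + [112.5000] = [113.5000]
BᵀPA = [-82.5000 -12.0000]
K = S⁻¹·BᵀPA = [-0.7269 -0.1057]
A−BK = [-4.1806 1.6828; 2.9097 -1.1586]
AᵀP(A−BK) = [5.0330 -1.7225; -1.7225 0.7313]
P' = Q + AᵀP(A−BK) = [7.5330 0.5275; 0.5275 2.9813]
tr(P') = 10.5143

-0.7269 -0.1057


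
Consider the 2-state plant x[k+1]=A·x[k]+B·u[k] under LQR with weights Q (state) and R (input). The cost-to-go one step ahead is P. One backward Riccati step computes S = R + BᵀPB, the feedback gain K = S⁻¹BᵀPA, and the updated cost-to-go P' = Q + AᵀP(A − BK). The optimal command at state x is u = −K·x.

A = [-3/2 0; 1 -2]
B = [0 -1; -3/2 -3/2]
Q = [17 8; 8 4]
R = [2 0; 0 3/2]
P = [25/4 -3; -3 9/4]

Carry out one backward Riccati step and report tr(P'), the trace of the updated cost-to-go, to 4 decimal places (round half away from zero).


BᵀP = [4.5000 -3.3750; -1.7500 -0.3750]
S = R + BᵀPB = [2 0; 0 3/2] + [5.0625 0.5625; 0.5625 2.3125] = [7.0625 0.5625; 0.5625 3.8125]
BᵀPA = [-10.1250 6.7500; 2.2500 0.7500]
K = S⁻¹·BᵀPA = [-1.4982 0.9513; 0.8112 0.0564]
A−BK = [-0.6888 0.0564; -0.0305 -0.4885]
AᵀP(A−BK) = [8.3176 -3.9953; -3.9953 2.5367]
P' = Q + AᵀP(A−BK) = [25.3176 4.0047; 4.0047 6.5367]
tr(P') = 31.8543

31.8543


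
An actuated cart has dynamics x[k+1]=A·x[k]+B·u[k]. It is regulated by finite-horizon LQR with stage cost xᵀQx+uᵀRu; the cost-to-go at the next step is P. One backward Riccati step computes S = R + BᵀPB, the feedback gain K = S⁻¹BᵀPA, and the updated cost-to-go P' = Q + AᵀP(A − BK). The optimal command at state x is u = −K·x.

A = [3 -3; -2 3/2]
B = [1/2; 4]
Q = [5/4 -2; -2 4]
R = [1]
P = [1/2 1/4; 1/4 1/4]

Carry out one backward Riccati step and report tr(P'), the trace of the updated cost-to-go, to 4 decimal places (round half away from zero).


BᵀP = [1.2500 1.1250]
S = R + BᵀPB = [1] + [5.1250] = [6.1250]
BᵀPA = [1.5000 -2.0625]
K = S⁻¹·BᵀPA = [0.2449 -0.3367]
A−BK = [2.8776 -2.8316; -2.9796 2.8469]
AᵀP(A−BK) = [2.1327 -2.1199; -2.1199 2.1180]
P' = Q + AᵀP(A−BK) = [3.3827 -4.1199; -4.1199 6.1180]
tr(P') = 9.5006

9.5006


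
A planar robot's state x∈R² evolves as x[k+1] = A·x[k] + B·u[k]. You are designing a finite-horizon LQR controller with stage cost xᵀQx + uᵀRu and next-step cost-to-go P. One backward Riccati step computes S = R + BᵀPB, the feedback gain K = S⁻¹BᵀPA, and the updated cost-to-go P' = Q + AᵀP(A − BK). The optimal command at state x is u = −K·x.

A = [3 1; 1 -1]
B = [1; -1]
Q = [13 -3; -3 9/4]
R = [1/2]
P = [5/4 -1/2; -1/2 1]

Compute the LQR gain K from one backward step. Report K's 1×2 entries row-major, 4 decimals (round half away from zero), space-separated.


1.0000 0.8667

BᵀP = [1.7500 -1.5000]
S = R + BᵀPB = [1/2] + [3.2500] = [3.7500]
BᵀPA = [3.7500 3.2500]
K = S⁻¹·BᵀPA = [1.0000 0.8667]
A−BK = [2.0000 0.1333; 2.0000 -0.1333]
AᵀP(A−BK) = [5.5000 0.5000; 0.5000 0.4333]
P' = Q + AᵀP(A−BK) = [18.5000 -2.5000; -2.5000 2.6833]
tr(P') = 21.1833


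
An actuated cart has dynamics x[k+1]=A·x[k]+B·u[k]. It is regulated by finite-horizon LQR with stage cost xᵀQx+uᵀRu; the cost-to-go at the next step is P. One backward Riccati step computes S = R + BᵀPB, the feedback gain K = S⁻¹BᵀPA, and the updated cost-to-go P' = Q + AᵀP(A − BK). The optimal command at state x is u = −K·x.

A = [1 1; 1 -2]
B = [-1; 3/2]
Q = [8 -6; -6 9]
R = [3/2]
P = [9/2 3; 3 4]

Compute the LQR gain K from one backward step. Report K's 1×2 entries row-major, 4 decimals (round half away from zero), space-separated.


0.5000 -1.0000

BᵀP = [0.0000 3.0000]
S = R + BᵀPB = [3/2] + [4.5000] = [6.0000]
BᵀPA = [3.0000 -6.0000]
K = S⁻¹·BᵀPA = [0.5000 -1.0000]
A−BK = [1.5000 0.0000; 0.2500 -0.5000]
AᵀP(A−BK) = [13.0000 -3.5000; -3.5000 2.5000]
P' = Q + AᵀP(A−BK) = [21.0000 -9.5000; -9.5000 11.5000]
tr(P') = 32.5000


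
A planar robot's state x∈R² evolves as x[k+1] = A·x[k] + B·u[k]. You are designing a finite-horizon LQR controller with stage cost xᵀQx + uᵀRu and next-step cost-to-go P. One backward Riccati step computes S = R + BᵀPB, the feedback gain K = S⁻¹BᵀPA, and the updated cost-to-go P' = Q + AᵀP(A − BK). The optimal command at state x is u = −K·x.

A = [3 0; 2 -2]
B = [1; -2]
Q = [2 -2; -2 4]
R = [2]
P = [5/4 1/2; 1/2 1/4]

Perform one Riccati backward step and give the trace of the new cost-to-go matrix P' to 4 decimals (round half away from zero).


25.0000

BᵀP = [0.2500 0.0000]
S = R + BᵀPB = [2] + [0.2500] = [2.2500]
BᵀPA = [0.7500 0.0000]
K = S⁻¹·BᵀPA = [0.3333 0.0000]
A−BK = [2.6667 0.0000; 2.6667 -2.0000]
AᵀP(A−BK) = [18.0000 -4.0000; -4.0000 1.0000]
P' = Q + AᵀP(A−BK) = [20.0000 -6.0000; -6.0000 5.0000]
tr(P') = 25.0000


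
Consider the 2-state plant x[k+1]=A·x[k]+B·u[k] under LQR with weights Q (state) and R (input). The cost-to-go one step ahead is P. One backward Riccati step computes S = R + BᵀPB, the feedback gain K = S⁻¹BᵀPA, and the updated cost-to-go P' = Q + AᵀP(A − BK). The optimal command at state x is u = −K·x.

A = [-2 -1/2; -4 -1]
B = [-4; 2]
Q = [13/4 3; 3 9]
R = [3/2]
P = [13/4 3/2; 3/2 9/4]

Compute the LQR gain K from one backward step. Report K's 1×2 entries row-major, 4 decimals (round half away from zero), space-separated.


0.6753 0.1688

BᵀP = [-10.0000 -1.5000]
S = R + BᵀPB = [3/2] + [37.0000] = [38.5000]
BᵀPA = [26.0000 6.5000]
K = S⁻¹·BᵀPA = [0.6753 0.1688]
A−BK = [0.7013 0.1753; -5.3506 -1.3377]
AᵀP(A−BK) = [55.4416 13.8604; 13.8604 3.4651]
P' = Q + AᵀP(A−BK) = [58.6916 16.8604; 16.8604 12.4651]
tr(P') = 71.1567


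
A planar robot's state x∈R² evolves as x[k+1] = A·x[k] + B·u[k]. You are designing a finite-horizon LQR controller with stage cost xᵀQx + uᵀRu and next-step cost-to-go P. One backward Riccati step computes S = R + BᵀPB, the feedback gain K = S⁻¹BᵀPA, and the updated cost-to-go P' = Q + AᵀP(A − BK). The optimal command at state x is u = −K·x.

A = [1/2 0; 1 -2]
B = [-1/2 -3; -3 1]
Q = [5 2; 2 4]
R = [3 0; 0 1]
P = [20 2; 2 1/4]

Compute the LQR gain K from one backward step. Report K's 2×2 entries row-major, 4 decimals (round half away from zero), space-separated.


BᵀP = [-16.0000 -1.7500; -58.0000 -5.7500]
S = R + BᵀPB = [3 0; 0 1] + [13.2500 46.2500; 46.2500 168.2500] = [16.2500 46.2500; 46.2500 169.2500]
BᵀPA = [-9.7500 3.5000; -34.7500 11.5000]
K = S⁻¹·BᵀPA = [-0.0703 0.0990; -0.1861 0.0409]
A−BK = [-0.0935 0.1722; 0.9751 -1.7440]
AᵀP(A−BK) = [0.0973 -0.1137; -0.1137 0.1832]
P' = Q + AᵀP(A−BK) = [5.0973 1.8863; 1.8863 4.1832]
tr(P') = 9.2806

-0.0703 0.0990 -0.1861 0.0409


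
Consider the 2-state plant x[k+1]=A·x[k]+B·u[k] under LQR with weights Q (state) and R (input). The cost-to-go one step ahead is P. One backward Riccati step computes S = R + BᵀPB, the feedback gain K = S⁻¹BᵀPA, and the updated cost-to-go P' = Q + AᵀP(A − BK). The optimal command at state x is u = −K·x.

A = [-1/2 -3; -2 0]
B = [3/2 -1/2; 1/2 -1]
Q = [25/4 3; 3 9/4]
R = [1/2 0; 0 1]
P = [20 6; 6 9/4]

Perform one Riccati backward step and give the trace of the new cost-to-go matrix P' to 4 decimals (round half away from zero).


BᵀP = [33.0000 10.1250; -16.0000 -5.2500]
S = R + BᵀPB = [1/2 0; 0 1] + [54.5625 -26.6250; -26.6250 13.2500] = [55.0625 -26.6250; -26.6250 14.2500]
BᵀPA = [-36.7500 -99.0000; 18.5000 48.0000]
K = S⁻¹·BᵀPA = [-0.4109 -1.7525; 0.5305 0.0941]
A−BK = [0.3816 -0.3243; -1.2640 0.9703]
AᵀP(A−BK) = [1.0850 -0.1436; -0.1436 1.9901]
P' = Q + AᵀP(A−BK) = [7.3350 2.8564; 2.8564 4.2401]
tr(P') = 11.5751

11.5751


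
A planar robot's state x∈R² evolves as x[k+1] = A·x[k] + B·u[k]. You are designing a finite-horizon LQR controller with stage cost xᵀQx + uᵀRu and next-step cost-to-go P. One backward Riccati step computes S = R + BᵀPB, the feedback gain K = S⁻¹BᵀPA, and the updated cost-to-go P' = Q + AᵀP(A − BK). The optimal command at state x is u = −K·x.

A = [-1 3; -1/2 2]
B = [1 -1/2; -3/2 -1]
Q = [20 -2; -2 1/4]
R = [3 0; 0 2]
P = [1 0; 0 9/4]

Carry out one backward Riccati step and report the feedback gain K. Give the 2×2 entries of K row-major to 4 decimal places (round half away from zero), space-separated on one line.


BᵀP = [1.0000 -3.3750; -0.5000 -2.2500]
S = R + BᵀPB = [3 0; 0 2] + [6.0625 2.8750; 2.8750 2.5000] = [9.0625 2.8750; 2.8750 4.5000]
BᵀPA = [0.6875 -3.7500; 1.6250 -6.0000]
K = S⁻¹·BᵀPA = [-0.0485 0.0115; 0.3921 -1.3407]
A−BK = [-0.7554 2.3181; -0.1807 0.6766]
AᵀP(A−BK) = [0.9587 -3.0793; -3.0793 9.9990]
P' = Q + AᵀP(A−BK) = [20.9587 -5.0793; -5.0793 10.2490]
tr(P') = 31.2077

-0.0485 0.0115 0.3921 -1.3407


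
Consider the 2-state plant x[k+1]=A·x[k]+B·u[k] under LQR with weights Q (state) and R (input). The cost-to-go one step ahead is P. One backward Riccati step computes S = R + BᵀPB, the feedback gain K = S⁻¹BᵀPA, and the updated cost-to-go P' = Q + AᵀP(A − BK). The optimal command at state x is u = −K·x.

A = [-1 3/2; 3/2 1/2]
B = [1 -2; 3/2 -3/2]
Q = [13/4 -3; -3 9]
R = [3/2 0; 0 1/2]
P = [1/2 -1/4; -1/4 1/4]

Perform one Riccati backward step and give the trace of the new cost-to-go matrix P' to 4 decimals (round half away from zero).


BᵀP = [0.1250 0.1250; -0.6250 0.1250]
S = R + BᵀPB = [3/2 0; 0 1/2] + [0.3125 -0.4375; -0.4375 1.0625] = [1.8125 -0.4375; -0.4375 1.5625]
BᵀPA = [0.0625 0.2500; 0.8125 -0.8750]
K = S⁻¹·BᵀPA = [0.1716 0.0030; 0.5680 -0.5592]
A−BK = [-0.0355 0.3787; 2.0947 -0.3432]
AᵀP(A−BK) = [1.3402 -0.5459; -0.5459 0.3225]
P' = Q + AᵀP(A−BK) = [4.5902 -3.5459; -3.5459 9.3225]
tr(P') = 13.9127

13.9127


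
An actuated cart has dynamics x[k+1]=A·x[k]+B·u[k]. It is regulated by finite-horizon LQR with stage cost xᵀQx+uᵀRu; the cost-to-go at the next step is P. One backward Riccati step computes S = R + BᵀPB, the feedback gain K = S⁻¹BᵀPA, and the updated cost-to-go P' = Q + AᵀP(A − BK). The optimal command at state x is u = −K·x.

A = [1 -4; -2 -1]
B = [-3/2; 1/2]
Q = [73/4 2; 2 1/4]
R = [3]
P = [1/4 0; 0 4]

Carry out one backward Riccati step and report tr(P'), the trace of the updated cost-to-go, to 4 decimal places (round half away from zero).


38.5000

BᵀP = [-0.3750 2.0000]
S = R + BᵀPB = [3] + [1.5625] = [4.5625]
BᵀPA = [-4.3750 -0.5000]
K = S⁻¹·BᵀPA = [-0.9589 -0.1096]
A−BK = [-0.4384 -4.1644; -1.5205 -0.9452]
AᵀP(A−BK) = [12.0548 6.5205; 6.5205 7.9452]
P' = Q + AᵀP(A−BK) = [30.3048 8.5205; 8.5205 8.1952]
tr(P') = 38.5000


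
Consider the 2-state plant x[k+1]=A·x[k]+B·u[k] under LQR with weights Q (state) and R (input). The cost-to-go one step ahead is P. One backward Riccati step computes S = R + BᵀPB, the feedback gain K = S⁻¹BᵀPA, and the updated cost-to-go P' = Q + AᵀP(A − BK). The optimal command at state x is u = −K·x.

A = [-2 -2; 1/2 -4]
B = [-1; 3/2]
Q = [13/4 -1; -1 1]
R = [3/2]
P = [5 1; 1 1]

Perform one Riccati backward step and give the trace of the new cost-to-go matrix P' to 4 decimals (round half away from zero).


61.0109

BᵀP = [-3.5000 0.5000]
S = R + BᵀPB = [3/2] + [4.2500] = [5.7500]
BᵀPA = [7.2500 5.0000]
K = S⁻¹·BᵀPA = [1.2609 0.8696]
A−BK = [-0.7391 -1.1304; -1.3913 -5.3043]
AᵀP(A−BK) = [9.1087 18.6957; 18.6957 47.6522]
P' = Q + AᵀP(A−BK) = [12.3587 17.6957; 17.6957 48.6522]
tr(P') = 61.0109


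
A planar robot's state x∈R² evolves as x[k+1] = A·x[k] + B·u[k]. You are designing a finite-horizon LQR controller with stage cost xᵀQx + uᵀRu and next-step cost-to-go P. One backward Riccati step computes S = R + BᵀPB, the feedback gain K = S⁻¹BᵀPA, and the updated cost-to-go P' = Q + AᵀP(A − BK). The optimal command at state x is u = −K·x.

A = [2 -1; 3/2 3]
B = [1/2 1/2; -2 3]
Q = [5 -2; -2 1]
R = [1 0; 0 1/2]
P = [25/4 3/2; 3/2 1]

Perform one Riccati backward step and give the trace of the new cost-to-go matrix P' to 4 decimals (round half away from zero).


BᵀP = [0.1250 -1.2500; 7.6250 3.7500]
S = R + BᵀPB = [1 0; 0 1/2] + [2.5625 -3.6875; -3.6875 15.0625] = [3.5625 -3.6875; -3.6875 15.5625]
BᵀPA = [-1.6250 -3.8750; 20.8750 3.6250]
K = S⁻¹·BᵀPA = [1.2353 -1.1217; 1.6341 -0.0329]
A−BK = [0.5653 -0.4227; -0.9317 0.8551]
AᵀP(A−BK) = [4.1464 -2.3869; -2.3869 2.0224]
P' = Q + AᵀP(A−BK) = [9.1464 -4.3869; -4.3869 3.0224]
tr(P') = 12.1688

12.1688


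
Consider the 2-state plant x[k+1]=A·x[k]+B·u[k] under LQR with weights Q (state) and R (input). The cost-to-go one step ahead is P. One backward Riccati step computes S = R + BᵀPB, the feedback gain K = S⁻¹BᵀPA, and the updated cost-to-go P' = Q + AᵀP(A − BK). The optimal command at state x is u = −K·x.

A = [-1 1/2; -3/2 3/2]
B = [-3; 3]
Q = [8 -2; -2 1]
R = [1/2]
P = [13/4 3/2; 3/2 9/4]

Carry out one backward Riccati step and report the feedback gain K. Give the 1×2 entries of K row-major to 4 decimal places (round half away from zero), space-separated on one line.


0.0815 0.0326

BᵀP = [-5.2500 2.2500]
S = R + BᵀPB = [1/2] + [22.5000] = [23.0000]
BᵀPA = [1.8750 0.7500]
K = S⁻¹·BᵀPA = [0.0815 0.0326]
A−BK = [-0.7554 0.5978; -1.7446 1.4022]
AᵀP(A−BK) = [12.6596 -10.1236; -10.1236 8.1005]
P' = Q + AᵀP(A−BK) = [20.6596 -12.1236; -12.1236 9.1005]
tr(P') = 29.7602


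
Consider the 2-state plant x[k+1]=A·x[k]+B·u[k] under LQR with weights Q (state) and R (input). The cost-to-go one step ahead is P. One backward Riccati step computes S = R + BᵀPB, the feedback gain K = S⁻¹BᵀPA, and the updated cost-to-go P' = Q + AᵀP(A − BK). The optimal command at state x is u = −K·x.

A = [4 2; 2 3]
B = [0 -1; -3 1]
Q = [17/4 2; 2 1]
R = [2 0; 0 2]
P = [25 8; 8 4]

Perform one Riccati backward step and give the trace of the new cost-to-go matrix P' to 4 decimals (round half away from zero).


53.2688

BᵀP = [-24.0000 -12.0000; -17.0000 -4.0000]
S = R + BᵀPB = [2 0; 0 2] + [36.0000 12.0000; 12.0000 13.0000] = [38.0000 12.0000; 12.0000 15.0000]
BᵀPA = [-120.0000 -84.0000; -76.0000 -46.0000]
K = S⁻¹·BᵀPA = [-2.0845 -1.6620; -3.3991 -1.7371]
A−BK = [0.6009 0.2629; -0.8545 -0.2488]
AᵀP(A−BK) = [35.5305 20.5446; 20.5446 12.4883]
P' = Q + AᵀP(A−BK) = [39.7805 22.5446; 22.5446 13.4883]
tr(P') = 53.2688


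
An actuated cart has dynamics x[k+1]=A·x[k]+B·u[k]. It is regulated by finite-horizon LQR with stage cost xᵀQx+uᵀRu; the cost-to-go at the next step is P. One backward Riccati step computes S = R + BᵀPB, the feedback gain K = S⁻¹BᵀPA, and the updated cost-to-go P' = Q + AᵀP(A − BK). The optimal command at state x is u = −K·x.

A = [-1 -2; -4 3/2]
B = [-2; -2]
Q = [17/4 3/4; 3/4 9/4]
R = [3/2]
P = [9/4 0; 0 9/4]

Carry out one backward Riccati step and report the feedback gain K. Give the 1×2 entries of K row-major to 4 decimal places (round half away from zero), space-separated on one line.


1.1538 0.1154

BᵀP = [-4.5000 -4.5000]
S = R + BᵀPB = [3/2] + [18.0000] = [19.5000]
BᵀPA = [22.5000 2.2500]
K = S⁻¹·BᵀPA = [1.1538 0.1154]
A−BK = [1.3077 -1.7692; -1.6923 1.7308]
AᵀP(A−BK) = [12.2885 -11.5962; -11.5962 13.8029]
P' = Q + AᵀP(A−BK) = [16.5385 -10.8462; -10.8462 16.0529]
tr(P') = 32.5913


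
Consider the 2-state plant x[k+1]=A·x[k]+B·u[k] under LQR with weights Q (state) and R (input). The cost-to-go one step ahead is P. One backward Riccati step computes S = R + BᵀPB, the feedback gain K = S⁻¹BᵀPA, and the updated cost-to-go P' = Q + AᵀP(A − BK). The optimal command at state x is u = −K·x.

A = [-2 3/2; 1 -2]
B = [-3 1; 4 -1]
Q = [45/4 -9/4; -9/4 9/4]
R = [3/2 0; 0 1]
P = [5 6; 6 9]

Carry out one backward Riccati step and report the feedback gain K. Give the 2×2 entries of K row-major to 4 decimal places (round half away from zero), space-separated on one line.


BᵀP = [9.0000 18.0000; -1.0000 -3.0000]
S = R + BᵀPB = [3/2 0; 0 1] + [45.0000 -9.0000; -9.0000 2.0000] = [46.5000 -9.0000; -9.0000 3.0000]
BᵀPA = [0.0000 -22.5000; -1.0000 4.5000]
K = S⁻¹·BᵀPA = [-0.1538 -0.4615; -0.7949 0.1154]
A−BK = [-1.6667 0.0000; 0.8205 -0.0385]
AᵀP(A−BK) = [4.2051 0.1154; 0.1154 0.3462]
P' = Q + AᵀP(A−BK) = [15.4551 -2.1346; -2.1346 2.5962]
tr(P') = 18.0513

-0.1538 -0.4615 -0.7949 0.1154


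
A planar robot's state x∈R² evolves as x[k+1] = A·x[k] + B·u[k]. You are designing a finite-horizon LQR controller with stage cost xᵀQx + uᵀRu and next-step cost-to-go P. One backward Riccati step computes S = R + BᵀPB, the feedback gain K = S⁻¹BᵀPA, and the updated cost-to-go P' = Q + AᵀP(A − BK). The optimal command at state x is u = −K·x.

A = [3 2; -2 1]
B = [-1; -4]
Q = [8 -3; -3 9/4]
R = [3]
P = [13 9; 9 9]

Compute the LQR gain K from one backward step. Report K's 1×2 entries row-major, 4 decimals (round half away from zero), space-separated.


-0.2457 -0.6164

BᵀP = [-49.0000 -45.0000]
S = R + BᵀPB = [3] + [229.0000] = [232.0000]
BᵀPA = [-57.0000 -143.0000]
K = S⁻¹·BᵀPA = [-0.2457 -0.6164]
A−BK = [2.7543 1.3836; -2.9828 -1.4655]
AᵀP(A−BK) = [30.9957 15.8664; 15.8664 8.8578]
P' = Q + AᵀP(A−BK) = [38.9957 12.8664; 12.8664 11.1078]
tr(P') = 50.1034


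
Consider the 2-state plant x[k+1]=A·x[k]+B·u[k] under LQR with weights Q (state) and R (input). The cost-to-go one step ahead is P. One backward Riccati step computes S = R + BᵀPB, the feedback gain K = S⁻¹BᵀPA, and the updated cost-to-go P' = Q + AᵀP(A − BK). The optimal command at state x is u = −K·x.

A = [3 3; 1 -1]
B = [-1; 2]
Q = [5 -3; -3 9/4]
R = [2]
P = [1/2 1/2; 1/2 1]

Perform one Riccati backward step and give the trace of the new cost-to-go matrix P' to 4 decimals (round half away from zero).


BᵀP = [0.5000 1.5000]
S = R + BᵀPB = [2] + [2.5000] = [4.5000]
BᵀPA = [3.0000 0.0000]
K = S⁻¹·BᵀPA = [0.6667 0.0000]
A−BK = [3.6667 3.0000; -0.3333 -1.0000]
AᵀP(A−BK) = [6.5000 3.5000; 3.5000 2.5000]
P' = Q + AᵀP(A−BK) = [11.5000 0.5000; 0.5000 4.7500]
tr(P') = 16.2500

16.2500


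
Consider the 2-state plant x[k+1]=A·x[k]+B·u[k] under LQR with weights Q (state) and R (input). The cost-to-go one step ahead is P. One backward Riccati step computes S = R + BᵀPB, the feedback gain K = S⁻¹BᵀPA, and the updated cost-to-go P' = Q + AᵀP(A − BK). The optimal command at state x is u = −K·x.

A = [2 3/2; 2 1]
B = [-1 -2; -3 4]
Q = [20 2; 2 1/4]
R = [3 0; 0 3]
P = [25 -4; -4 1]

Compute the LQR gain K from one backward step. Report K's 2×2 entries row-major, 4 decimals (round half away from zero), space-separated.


-0.7789 -0.5243 -0.4625 -0.3895

BᵀP = [-13.0000 1.0000; -66.0000 12.0000]
S = R + BᵀPB = [3 0; 0 3] + [10.0000 30.0000; 30.0000 180.0000] = [13.0000 30.0000; 30.0000 183.0000]
BᵀPA = [-24.0000 -18.5000; -108.0000 -87.0000]
K = S⁻¹·BᵀPA = [-0.7789 -0.5243; -0.4625 -0.3895]
A−BK = [0.2961 0.1968; 1.5132 0.9848]
AᵀP(A−BK) = [3.3590 2.3550; 2.3550 1.6673]
P' = Q + AᵀP(A−BK) = [23.3590 4.3550; 4.3550 1.9173]
tr(P') = 25.2764


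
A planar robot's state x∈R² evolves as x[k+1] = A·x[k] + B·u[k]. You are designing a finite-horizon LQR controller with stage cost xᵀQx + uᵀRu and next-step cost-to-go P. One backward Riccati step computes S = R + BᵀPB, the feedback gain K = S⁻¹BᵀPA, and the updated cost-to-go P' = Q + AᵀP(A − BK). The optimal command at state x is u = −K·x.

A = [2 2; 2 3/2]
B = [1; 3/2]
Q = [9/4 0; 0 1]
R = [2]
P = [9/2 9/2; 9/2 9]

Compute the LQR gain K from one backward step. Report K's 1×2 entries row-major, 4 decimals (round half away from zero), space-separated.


1.4534 1.2298

BᵀP = [11.2500 18.0000]
S = R + BᵀPB = [2] + [38.2500] = [40.2500]
BᵀPA = [58.5000 49.5000]
K = S⁻¹·BᵀPA = [1.4534 1.2298]
A−BK = [0.5466 0.7702; -0.1801 -0.3447]
AᵀP(A−BK) = [4.9752 4.5559; 4.5559 4.3742]
P' = Q + AᵀP(A−BK) = [7.2252 4.5559; 4.5559 5.3742]
tr(P') = 12.5994


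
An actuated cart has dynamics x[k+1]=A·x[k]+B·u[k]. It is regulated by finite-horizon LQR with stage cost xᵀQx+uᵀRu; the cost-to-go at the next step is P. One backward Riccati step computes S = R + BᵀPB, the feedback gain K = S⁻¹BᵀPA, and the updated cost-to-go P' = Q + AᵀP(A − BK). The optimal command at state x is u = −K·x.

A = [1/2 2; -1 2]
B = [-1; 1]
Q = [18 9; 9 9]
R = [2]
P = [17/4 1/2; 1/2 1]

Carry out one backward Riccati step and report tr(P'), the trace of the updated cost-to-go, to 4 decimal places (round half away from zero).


BᵀP = [-3.7500 0.5000]
S = R + BᵀPB = [2] + [4.2500] = [6.2500]
BᵀPA = [-2.3750 -6.5000]
K = S⁻¹·BᵀPA = [-0.3800 -1.0400]
A−BK = [0.1200 0.9600; -0.6200 3.0400]
AᵀP(A−BK) = [0.6600 -0.7200; -0.7200 18.2400]
P' = Q + AᵀP(A−BK) = [18.6600 8.2800; 8.2800 27.2400]
tr(P') = 45.9000

45.9000


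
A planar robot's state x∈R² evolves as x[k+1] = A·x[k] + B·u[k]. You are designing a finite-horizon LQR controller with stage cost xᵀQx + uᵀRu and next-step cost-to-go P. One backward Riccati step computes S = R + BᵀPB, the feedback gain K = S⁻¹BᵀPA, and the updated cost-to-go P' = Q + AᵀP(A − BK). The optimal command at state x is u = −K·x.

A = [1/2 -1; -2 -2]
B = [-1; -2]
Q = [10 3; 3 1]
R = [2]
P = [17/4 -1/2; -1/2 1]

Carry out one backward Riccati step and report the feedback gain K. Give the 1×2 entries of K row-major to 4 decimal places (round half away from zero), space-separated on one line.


0.1667 0.7576

BᵀP = [-3.2500 -1.5000]
S = R + BᵀPB = [2] + [6.2500] = [8.2500]
BᵀPA = [1.3750 6.2500]
K = S⁻¹·BᵀPA = [0.1667 0.7576]
A−BK = [0.6667 -0.2424; -1.6667 -0.4848]
AᵀP(A−BK) = [5.8333 0.3333; 0.3333 1.5152]
P' = Q + AᵀP(A−BK) = [15.8333 3.3333; 3.3333 2.5152]
tr(P') = 18.3485


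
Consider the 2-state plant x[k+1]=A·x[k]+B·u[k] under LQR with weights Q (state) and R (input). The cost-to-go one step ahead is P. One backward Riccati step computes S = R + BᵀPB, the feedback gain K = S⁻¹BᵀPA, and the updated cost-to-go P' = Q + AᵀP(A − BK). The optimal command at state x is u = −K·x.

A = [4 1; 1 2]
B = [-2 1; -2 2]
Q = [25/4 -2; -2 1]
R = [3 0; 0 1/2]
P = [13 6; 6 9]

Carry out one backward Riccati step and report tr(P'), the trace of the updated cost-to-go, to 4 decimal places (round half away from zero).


BᵀP = [-38.0000 -30.0000; 25.0000 24.0000]
S = R + BᵀPB = [3 0; 0 1/2] + [136.0000 -98.0000; -98.0000 73.0000] = [139.0000 -98.0000; -98.0000 73.5000]
BᵀPA = [-182.0000 -98.0000; 124.0000 73.0000]
K = S⁻¹·BᵀPA = [-2.0000 -0.0800; -0.9796 0.8865]
A−BK = [0.9796 -0.0465; -1.0408 0.0669]
AᵀP(A−BK) = [22.4694 -0.4898; -0.4898 0.4433]
P' = Q + AᵀP(A−BK) = [28.7194 -2.4898; -2.4898 1.4433]
tr(P') = 30.1627

30.1627


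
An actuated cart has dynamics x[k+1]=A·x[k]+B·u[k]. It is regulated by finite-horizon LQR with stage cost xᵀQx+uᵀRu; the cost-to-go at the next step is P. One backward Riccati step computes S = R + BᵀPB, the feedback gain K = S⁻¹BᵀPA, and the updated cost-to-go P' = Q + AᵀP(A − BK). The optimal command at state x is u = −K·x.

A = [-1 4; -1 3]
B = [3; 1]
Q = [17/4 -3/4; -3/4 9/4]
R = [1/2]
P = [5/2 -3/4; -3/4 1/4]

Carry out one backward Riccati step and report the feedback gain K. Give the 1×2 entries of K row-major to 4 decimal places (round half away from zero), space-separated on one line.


-0.2533 1.1200

BᵀP = [6.7500 -2.0000]
S = R + BᵀPB = [1/2] + [18.2500] = [18.7500]
BᵀPA = [-4.7500 21.0000]
K = S⁻¹·BᵀPA = [-0.2533 1.1200]
A−BK = [-0.2400 0.6400; -0.7467 1.8800]
AᵀP(A−BK) = [0.0467 -0.1800; -0.1800 0.7300]
P' = Q + AᵀP(A−BK) = [4.2967 -0.9300; -0.9300 2.9800]
tr(P') = 7.2767


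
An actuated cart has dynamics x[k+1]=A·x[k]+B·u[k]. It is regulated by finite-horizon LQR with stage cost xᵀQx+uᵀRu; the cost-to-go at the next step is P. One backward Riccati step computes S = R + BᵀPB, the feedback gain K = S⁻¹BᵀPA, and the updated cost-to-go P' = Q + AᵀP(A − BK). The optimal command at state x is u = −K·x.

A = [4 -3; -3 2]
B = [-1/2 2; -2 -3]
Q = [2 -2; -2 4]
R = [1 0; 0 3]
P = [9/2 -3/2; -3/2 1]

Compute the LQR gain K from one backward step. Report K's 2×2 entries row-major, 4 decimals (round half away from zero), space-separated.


-0.4410 0.3890 1.5482 -1.1363

BᵀP = [0.7500 -1.2500; 13.5000 -6.0000]
S = R + BᵀPB = [1 0; 0 3] + [2.1250 5.2500; 5.2500 45.0000] = [3.1250 5.2500; 5.2500 48.0000]
BᵀPA = [6.7500 -4.7500; 72.0000 -52.5000]
K = S⁻¹·BᵀPA = [-0.4410 0.3890; 1.5482 -1.1363]
A−BK = [0.6830 -0.5329; 0.7626 -0.6309]
AᵀP(A−BK) = [8.5038 -6.3124; -6.3124 4.6922]
P' = Q + AᵀP(A−BK) = [10.5038 -8.3124; -8.3124 8.6922]
tr(P') = 19.1960


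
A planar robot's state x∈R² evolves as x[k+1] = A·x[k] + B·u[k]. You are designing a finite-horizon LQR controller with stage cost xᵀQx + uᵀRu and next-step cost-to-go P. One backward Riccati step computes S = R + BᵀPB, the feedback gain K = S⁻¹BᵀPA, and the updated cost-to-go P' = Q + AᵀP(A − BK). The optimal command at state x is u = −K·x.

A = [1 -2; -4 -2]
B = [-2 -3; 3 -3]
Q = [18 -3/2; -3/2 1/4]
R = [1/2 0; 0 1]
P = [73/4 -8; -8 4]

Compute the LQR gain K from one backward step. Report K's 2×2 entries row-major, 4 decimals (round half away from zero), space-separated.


BᵀP = [-60.5000 28.0000; -30.7500 12.0000]
S = R + BᵀPB = [1/2 0; 0 1] + [205.0000 97.5000; 97.5000 56.2500] = [205.5000 97.5000; 97.5000 57.2500]
BᵀPA = [-172.5000 65.0000; -78.7500 37.5000]
K = S⁻¹·BᵀPA = [-0.9729 0.0288; 0.2814 0.6060]
A−BK = [-0.1016 -0.1244; -0.2369 -0.2683]
AᵀP(A−BK) = [0.5803 0.1876; 0.1876 0.4040]
P' = Q + AᵀP(A−BK) = [18.5803 -1.3124; -1.3124 0.6540]
tr(P') = 19.2343

-0.9729 0.0288 0.2814 0.6060
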